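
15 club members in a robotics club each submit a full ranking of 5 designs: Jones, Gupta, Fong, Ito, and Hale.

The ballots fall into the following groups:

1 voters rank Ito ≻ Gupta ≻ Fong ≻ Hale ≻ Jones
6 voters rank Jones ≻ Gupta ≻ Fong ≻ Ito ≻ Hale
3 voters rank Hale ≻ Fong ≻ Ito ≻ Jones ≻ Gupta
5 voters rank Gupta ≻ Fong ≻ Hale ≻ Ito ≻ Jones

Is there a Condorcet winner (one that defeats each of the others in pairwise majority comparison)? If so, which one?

None — there is no Condorcet winner

Head-to-head results (15 voters total):
Jones vs Gupta: Jones wins 9–6.
Jones vs Fong: Fong wins 9–6.
Jones vs Ito: Ito wins 9–6.
Jones vs Hale: Hale wins 9–6.
Gupta vs Fong: Gupta wins 12–3.
Gupta vs Ito: Gupta wins 11–4.
Gupta vs Hale: Gupta wins 12–3.
Fong vs Ito: Fong wins 14–1.
Fong vs Hale: Fong wins 12–3.
Ito vs Hale: Hale wins 8–7.
No candidate beats all others: Jones beats Gupta beats Fong beats Jones, a majority cycle.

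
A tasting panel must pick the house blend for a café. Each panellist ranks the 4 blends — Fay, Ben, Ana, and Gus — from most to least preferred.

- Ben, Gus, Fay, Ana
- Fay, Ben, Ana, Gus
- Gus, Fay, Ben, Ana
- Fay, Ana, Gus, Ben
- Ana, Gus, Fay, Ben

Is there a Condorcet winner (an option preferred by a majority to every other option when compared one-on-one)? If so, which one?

Head-to-head results (5 voters total):
Fay vs Ben: Fay wins 4–1.
Fay vs Ana: Fay wins 4–1.
Fay vs Gus: Gus wins 3–2.
Ben vs Ana: Ben wins 3–2.
Ben vs Gus: Gus wins 3–2.
Ana vs Gus: Ana wins 3–2.
No candidate beats all others: Fay beats Ana beats Gus beats Fay, a majority cycle.

None — there is no Condorcet winner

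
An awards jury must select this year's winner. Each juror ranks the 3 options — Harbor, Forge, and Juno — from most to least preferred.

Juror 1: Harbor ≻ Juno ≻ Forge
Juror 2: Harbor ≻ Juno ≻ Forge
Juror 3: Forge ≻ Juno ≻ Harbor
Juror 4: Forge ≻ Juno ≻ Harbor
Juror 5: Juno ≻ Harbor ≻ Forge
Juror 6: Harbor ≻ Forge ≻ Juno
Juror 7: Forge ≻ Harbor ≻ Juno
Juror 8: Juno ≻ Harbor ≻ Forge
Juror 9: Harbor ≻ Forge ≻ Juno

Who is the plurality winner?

Harbor

First-place vote totals:
  Harbor: 4
  Forge: 3
  Juno: 2
Harbor has the most first-place votes.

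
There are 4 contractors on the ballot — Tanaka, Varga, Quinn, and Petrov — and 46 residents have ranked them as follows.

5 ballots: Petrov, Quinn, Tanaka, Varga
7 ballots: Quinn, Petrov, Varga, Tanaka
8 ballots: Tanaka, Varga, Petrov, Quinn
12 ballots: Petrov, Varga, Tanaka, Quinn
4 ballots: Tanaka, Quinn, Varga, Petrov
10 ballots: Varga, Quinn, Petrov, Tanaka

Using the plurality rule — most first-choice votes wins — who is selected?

First-place vote totals:
  Tanaka: 12
  Varga: 10
  Quinn: 7
  Petrov: 17
Petrov has the most first-place votes.

Petrov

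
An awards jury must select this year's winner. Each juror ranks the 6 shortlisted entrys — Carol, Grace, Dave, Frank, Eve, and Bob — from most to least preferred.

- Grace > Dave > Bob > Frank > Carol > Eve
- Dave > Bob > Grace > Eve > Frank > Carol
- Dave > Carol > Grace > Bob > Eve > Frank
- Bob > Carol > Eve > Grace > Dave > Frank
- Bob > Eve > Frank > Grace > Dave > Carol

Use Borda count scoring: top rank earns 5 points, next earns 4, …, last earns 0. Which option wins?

Bob

Borda scores:
  Carol: 1 + 0 + 4 + 4 + 0 = 9
  Grace: 5 + 3 + 3 + 2 + 2 = 15
  Dave: 4 + 5 + 5 + 1 + 1 = 16
  Frank: 2 + 1 + 0 + 0 + 3 = 6
  Eve: 0 + 2 + 1 + 3 + 4 = 10
  Bob: 3 + 4 + 2 + 5 + 5 = 19
Bob has the highest total.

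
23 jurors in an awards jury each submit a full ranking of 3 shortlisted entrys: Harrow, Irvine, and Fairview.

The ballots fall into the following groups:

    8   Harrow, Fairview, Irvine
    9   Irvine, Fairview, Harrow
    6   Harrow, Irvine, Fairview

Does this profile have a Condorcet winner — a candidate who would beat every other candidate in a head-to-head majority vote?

Yes

Head-to-head results (23 voters total):
Harrow vs Irvine: Harrow wins 14–9.
Harrow vs Fairview: Harrow wins 14–9.
Irvine vs Fairview: Irvine wins 15–8.
Harrow beats each rival — Irvine (14–9), Fairview (14–9) — so Harrow is the Condorcet winner.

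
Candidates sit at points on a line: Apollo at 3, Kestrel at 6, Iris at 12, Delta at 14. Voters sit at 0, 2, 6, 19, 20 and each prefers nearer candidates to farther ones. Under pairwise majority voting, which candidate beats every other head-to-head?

With single-peaked preferences on a line, the Condorcet winner is the candidate closest to the median voter.
The median voter (position 6) is closest to Kestrel at 6.
Check: Kestrel vs Iris — voters closer to Kestrel: 3 of 5.

Kestrel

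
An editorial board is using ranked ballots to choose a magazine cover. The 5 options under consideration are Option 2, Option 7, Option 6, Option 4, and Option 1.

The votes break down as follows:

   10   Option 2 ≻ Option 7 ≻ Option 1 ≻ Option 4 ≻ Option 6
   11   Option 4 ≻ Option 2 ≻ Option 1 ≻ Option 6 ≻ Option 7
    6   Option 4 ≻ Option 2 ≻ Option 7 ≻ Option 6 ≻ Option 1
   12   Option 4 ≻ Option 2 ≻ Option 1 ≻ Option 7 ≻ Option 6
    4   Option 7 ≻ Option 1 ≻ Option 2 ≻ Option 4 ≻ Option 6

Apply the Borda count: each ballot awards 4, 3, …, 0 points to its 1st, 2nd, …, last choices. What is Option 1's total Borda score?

78

Borda scores:
  Option 2: 10·4 + 11·3 + 6·3 + 12·3 + 4·2 = 135
  Option 7: 10·3 + 11·0 + 6·2 + 12·1 + 4·4 = 70
  Option 6: 10·0 + 11·1 + 6·1 + 12·0 + 4·0 = 17
  Option 4: 10·1 + 11·4 + 6·4 + 12·4 + 4·1 = 130
  Option 1: 10·2 + 11·2 + 6·0 + 12·2 + 4·3 = 78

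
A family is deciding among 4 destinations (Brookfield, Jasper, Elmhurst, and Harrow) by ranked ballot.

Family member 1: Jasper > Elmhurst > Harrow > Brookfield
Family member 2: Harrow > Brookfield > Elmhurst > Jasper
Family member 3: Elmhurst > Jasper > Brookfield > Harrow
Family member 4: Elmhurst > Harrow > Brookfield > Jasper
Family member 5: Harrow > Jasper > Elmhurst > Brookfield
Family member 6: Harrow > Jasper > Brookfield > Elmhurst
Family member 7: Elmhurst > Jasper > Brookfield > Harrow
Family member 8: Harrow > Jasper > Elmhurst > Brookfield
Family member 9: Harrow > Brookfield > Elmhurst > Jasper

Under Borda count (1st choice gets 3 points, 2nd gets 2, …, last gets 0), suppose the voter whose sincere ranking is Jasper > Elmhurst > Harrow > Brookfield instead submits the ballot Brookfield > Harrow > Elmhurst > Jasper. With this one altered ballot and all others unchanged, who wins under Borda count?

Borda totals with the altered ballot: Brookfield 11, Jasper 10, Elmhurst 14, Harrow 19.
The winner is unchanged: still Harrow.

Harrow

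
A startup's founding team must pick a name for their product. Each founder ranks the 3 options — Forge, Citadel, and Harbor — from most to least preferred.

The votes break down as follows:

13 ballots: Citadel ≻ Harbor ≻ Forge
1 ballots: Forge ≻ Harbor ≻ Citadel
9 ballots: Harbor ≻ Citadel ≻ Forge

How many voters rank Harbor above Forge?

Ballots ranking Harbor above Forge: 13+9 = 22.
Ballots ranking Forge above Harbor: 1.
So 22 of 23 voters prefer Harbor to Forge.

22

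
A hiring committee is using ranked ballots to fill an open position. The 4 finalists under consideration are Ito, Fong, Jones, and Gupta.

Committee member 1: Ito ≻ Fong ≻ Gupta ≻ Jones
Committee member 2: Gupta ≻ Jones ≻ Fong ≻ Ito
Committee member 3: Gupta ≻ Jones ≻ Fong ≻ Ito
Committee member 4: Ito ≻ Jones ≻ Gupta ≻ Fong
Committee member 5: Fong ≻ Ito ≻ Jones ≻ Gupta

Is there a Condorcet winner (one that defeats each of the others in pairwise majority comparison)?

No

Head-to-head results (5 voters total):
Ito vs Fong: Fong wins 3–2.
Ito vs Jones: Ito wins 3–2.
Ito vs Gupta: Ito wins 3–2.
Fong vs Jones: Jones wins 3–2.
Fong vs Gupta: Gupta wins 3–2.
Jones vs Gupta: Gupta wins 3–2.
No candidate beats all others: Ito beats Jones beats Fong beats Ito, a majority cycle.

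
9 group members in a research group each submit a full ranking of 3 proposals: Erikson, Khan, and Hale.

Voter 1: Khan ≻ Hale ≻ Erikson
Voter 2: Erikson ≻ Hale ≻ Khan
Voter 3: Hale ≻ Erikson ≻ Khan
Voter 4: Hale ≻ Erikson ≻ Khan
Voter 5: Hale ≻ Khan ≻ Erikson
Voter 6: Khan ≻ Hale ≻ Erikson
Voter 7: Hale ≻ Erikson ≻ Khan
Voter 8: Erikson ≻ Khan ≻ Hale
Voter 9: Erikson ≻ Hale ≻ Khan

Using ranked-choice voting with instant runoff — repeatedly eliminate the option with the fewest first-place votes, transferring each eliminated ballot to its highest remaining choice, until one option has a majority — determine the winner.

Hale

Round 1: Hale 4, Erikson 3, Khan 2. Khan has the fewest and is eliminated.
Round 2: Hale 6, Erikson 3. Hale has a majority.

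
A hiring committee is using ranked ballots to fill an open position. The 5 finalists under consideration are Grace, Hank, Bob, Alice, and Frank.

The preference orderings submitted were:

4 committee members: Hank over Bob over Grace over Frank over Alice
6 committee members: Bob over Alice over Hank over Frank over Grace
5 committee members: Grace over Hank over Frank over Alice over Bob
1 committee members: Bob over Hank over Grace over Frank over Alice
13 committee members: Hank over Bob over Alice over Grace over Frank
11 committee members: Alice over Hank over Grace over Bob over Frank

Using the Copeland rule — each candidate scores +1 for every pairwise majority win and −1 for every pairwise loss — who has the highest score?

Pairwise results:
  Grace vs Hank: Hank wins 35–5.
  Grace vs Bob: Bob wins 24–16.
  Grace vs Alice: Alice wins 30–10.
  Grace vs Frank: Grace wins 34–6.
  Hank vs Bob: Hank wins 33–7.
  Hank vs Alice: Hank wins 23–17.
  Hank vs Frank: Hank wins 40–0.
  Bob vs Alice: Bob wins 24–16.
  Bob vs Frank: Bob wins 35–5.
  Alice vs Frank: Alice wins 30–10.
Copeland scores (wins − losses):
  Grace: 1 − 3 = -2
  Hank: 4 − 0 = 4
  Bob: 3 − 1 = 2
  Alice: 2 − 2 = 0
  Frank: 0 − 4 = -4
Hank has the best Copeland score.

Hank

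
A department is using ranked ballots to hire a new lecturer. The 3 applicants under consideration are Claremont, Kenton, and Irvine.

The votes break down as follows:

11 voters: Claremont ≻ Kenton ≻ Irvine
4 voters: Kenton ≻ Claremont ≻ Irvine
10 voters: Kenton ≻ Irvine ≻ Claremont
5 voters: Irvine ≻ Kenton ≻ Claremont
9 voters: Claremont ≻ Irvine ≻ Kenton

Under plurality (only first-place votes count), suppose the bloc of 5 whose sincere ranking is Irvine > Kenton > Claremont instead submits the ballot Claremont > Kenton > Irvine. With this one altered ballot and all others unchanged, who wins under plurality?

First-place totals with the altered ballot: Claremont 25, Kenton 14, Irvine 0.
The winner is unchanged: still Claremont.

Claremont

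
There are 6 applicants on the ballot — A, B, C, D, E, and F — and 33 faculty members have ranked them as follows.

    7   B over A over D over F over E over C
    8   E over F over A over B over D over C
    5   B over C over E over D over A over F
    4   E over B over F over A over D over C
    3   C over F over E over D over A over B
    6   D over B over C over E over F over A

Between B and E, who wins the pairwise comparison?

B

Ballots ranking B above E: 7+5+6 = 18.
Ballots ranking E above B: 8+4+3 = 15.
B wins the head-to-head, 18–15.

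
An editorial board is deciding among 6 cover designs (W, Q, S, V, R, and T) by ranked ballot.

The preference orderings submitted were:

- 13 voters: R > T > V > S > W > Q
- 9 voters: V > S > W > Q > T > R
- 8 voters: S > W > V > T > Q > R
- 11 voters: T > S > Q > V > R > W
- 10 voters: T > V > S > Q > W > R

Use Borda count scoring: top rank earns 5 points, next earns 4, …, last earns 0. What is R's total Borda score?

Borda scores:
  W: 13·1 + 9·3 + 8·4 + 11·0 + 10·1 = 82
  Q: 13·0 + 9·2 + 8·1 + 11·3 + 10·2 = 79
  S: 13·2 + 9·4 + 8·5 + 11·4 + 10·3 = 176
  V: 13·3 + 9·5 + 8·3 + 11·2 + 10·4 = 170
  R: 13·5 + 9·0 + 8·0 + 11·1 + 10·0 = 76
  T: 13·4 + 9·1 + 8·2 + 11·5 + 10·5 = 182

76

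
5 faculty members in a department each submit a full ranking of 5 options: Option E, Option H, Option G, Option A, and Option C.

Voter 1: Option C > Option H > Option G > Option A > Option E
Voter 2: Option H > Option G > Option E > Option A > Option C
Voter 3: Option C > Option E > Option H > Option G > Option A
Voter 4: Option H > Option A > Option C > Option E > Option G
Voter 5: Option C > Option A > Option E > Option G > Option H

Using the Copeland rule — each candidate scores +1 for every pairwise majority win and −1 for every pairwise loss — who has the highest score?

Pairwise results:
  Option E vs Option H: Option H wins 3–2.
  Option E vs Option G: Option E wins 3–2.
  Option E vs Option A: Option A wins 3–2.
  Option E vs Option C: Option C wins 4–1.
  Option H vs Option G: Option H wins 4–1.
  Option H vs Option A: Option H wins 4–1.
  Option H vs Option C: Option C wins 3–2.
  Option G vs Option A: Option G wins 3–2.
  Option G vs Option C: Option C wins 4–1.
  Option A vs Option C: Option C wins 3–2.
Copeland scores (wins − losses):
  Option E: 1 − 3 = -2
  Option H: 3 − 1 = 2
  Option G: 1 − 3 = -2
  Option A: 1 − 3 = -2
  Option C: 4 − 0 = 4
Option C has the best Copeland score.

Option C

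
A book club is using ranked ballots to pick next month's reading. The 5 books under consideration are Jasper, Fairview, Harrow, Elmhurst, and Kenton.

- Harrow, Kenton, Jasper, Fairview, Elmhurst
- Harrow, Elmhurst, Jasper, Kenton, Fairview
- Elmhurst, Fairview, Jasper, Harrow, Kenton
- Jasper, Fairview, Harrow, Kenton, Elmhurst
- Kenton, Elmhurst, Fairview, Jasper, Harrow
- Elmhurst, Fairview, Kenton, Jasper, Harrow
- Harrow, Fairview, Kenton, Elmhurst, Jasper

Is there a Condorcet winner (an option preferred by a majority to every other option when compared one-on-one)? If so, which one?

Head-to-head results (7 voters total):
Jasper vs Fairview: Fairview wins 4–3.
Jasper vs Harrow: Jasper wins 4–3.
Jasper vs Elmhurst: Elmhurst wins 5–2.
Jasper vs Kenton: Kenton wins 4–3.
Fairview vs Harrow: Fairview wins 4–3.
Fairview vs Elmhurst: Elmhurst wins 4–3.
Fairview vs Kenton: Fairview wins 4–3.
Harrow vs Elmhurst: Harrow wins 4–3.
Harrow vs Kenton: Harrow wins 5–2.
Elmhurst vs Kenton: Kenton wins 4–3.
No candidate beats all others: Jasper beats Harrow beats Elmhurst beats Jasper, a majority cycle.

None — there is no Condorcet winner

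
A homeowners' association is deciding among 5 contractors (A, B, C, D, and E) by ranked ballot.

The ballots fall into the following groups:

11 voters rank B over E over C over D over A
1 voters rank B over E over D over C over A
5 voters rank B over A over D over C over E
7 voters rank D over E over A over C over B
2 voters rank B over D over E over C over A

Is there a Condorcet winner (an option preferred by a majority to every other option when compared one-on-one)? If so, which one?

Head-to-head results (26 voters total):
A vs B: B wins 19–7.
A vs C: C wins 14–12.
A vs D: D wins 21–5.
A vs E: E wins 21–5.
B vs C: B wins 19–7.
B vs D: B wins 19–7.
B vs E: B wins 19–7.
C vs D: D wins 15–11.
C vs E: E wins 21–5.
D vs E: D wins 14–12.
B beats each rival — A (19–7), C (19–7), D (19–7), E (19–7) — so B is the Condorcet winner.

B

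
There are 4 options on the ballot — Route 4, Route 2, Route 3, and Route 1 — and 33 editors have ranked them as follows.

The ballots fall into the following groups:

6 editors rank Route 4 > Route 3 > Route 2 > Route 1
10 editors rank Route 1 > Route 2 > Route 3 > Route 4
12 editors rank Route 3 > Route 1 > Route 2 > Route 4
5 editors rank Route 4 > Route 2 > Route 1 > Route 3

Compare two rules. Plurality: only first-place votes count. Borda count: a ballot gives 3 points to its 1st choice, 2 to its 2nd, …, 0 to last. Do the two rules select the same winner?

No

Plurality first-place counts: Route 4 11, Route 2 0, Route 3 12, Route 1 10 → Route 3.
Borda totals: Route 4 33, Route 2 48, Route 3 58, Route 1 59 → Route 1.
The two rules disagree: plurality picks Route 3, Borda picks Route 1.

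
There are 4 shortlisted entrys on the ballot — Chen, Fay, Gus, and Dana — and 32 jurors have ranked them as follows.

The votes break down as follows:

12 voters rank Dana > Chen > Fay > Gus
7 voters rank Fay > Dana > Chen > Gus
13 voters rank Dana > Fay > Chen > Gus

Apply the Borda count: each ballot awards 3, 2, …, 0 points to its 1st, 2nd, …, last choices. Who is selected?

Borda scores:
  Chen: 12·2 + 7·1 + 13·1 = 44
  Fay: 12·1 + 7·3 + 13·2 = 59
  Gus: 12·0 + 7·0 + 13·0 = 0
  Dana: 12·3 + 7·2 + 13·3 = 89
Dana has the highest total.

Dana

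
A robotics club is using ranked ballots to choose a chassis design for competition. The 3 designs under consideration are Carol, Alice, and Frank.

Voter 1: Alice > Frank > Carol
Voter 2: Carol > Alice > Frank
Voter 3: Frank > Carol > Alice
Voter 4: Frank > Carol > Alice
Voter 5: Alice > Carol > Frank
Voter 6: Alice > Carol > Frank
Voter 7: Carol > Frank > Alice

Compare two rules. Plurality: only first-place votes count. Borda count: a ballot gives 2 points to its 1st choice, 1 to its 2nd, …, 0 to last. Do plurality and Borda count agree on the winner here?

Plurality first-place counts: Carol 2, Alice 3, Frank 2 → Alice.
Borda totals: Carol 8, Alice 7, Frank 6 → Carol.
The two rules disagree: plurality picks Alice, Borda picks Carol.

No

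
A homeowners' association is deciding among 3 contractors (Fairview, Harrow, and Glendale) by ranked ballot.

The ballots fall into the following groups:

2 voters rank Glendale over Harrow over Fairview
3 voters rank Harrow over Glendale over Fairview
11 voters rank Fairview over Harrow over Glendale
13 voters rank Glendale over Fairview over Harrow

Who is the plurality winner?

Glendale

First-place vote totals:
  Fairview: 11
  Harrow: 3
  Glendale: 15
Glendale has the most first-place votes.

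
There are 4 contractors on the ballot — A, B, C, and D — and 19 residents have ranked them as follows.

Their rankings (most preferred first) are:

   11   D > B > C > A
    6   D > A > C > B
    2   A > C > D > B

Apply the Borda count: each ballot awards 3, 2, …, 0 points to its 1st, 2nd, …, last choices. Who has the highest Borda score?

Borda scores:
  A: 11·0 + 6·2 + 2·3 = 18
  B: 11·2 + 6·0 + 2·0 = 22
  C: 11·1 + 6·1 + 2·2 = 21
  D: 11·3 + 6·3 + 2·1 = 53
D has the highest total.

D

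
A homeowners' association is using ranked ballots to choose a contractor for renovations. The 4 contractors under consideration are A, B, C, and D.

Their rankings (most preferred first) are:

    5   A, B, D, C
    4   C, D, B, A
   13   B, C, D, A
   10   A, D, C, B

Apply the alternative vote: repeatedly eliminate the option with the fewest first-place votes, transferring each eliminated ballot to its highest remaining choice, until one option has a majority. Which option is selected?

B

Round 1: A 15, B 13, C 4, D 0. D has the fewest and is eliminated.
Round 2: A 15, B 13, C 4. C has the fewest and is eliminated.
Round 3: B 17, A 15. B has a majority.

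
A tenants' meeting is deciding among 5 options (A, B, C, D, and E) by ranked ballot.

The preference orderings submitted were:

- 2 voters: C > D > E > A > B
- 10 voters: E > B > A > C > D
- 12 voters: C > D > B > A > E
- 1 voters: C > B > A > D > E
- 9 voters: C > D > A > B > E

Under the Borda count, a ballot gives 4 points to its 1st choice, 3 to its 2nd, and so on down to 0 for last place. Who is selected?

C

Borda scores:
  A: 2·1 + 10·2 + 12·1 + 2 + 9·2 = 54
  B: 2·0 + 10·3 + 12·2 + 3 + 9·1 = 66
  C: 2·4 + 10·1 + 12·4 + 4 + 9·4 = 106
  D: 2·3 + 10·0 + 12·3 + 1 + 9·3 = 70
  E: 2·2 + 10·4 + 12·0 + 0 + 9·0 = 44
C has the highest total.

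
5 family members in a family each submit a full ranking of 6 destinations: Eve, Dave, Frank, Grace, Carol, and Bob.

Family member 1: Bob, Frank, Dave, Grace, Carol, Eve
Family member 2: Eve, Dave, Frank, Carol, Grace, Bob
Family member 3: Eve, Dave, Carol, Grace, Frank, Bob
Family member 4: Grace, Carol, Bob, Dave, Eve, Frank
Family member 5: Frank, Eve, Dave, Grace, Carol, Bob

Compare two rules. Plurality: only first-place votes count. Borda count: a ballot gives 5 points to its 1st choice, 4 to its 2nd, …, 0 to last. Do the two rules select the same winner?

No

Plurality first-place counts: Eve 2, Dave 0, Frank 1, Grace 1, Carol 0, Bob 1 → Eve.
Borda totals: Eve 15, Dave 16, Frank 13, Grace 12, Carol 11, Bob 8 → Dave.
The two rules disagree: plurality picks Eve, Borda picks Dave.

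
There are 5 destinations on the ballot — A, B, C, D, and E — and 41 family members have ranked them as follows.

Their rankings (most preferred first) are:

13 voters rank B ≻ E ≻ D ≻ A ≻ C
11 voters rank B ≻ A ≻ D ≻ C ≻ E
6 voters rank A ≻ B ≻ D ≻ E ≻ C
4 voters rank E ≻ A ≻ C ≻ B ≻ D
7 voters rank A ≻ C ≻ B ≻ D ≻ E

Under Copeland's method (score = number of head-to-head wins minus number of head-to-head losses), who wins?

Pairwise results:
  A vs B: B wins 24–17.
  A vs C: A wins 41–0.
  A vs D: A wins 28–13.
  A vs E: A wins 24–17.
  B vs C: B wins 30–11.
  B vs D: B wins 41–0.
  B vs E: B wins 37–4.
  C vs D: D wins 30–11.
  C vs E: E wins 23–18.
  D vs E: D wins 24–17.
Copeland scores (wins − losses):
  A: 3 − 1 = 2
  B: 4 − 0 = 4
  C: 0 − 4 = -4
  D: 2 − 2 = 0
  E: 1 − 3 = -2
B has the best Copeland score.

B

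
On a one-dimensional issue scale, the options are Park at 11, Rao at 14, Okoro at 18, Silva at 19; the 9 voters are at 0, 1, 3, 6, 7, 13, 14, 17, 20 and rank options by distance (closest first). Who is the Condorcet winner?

Park

With single-peaked preferences on a line, the Condorcet winner is the candidate closest to the median voter.
The median voter (position 7) is closest to Park at 11.
Check: Park vs Rao — voters closer to Park: 5 of 9.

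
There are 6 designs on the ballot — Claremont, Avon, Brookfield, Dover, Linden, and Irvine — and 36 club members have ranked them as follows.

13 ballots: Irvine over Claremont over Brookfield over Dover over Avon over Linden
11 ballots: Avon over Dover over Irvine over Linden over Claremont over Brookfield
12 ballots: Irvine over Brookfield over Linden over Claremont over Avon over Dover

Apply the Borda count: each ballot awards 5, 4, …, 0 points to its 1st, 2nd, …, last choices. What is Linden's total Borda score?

58

Borda scores:
  Claremont: 13·4 + 11·1 + 12·2 = 87
  Avon: 13·1 + 11·5 + 12·1 = 80
  Brookfield: 13·3 + 11·0 + 12·4 = 87
  Dover: 13·2 + 11·4 + 12·0 = 70
  Linden: 13·0 + 11·2 + 12·3 = 58
  Irvine: 13·5 + 11·3 + 12·5 = 158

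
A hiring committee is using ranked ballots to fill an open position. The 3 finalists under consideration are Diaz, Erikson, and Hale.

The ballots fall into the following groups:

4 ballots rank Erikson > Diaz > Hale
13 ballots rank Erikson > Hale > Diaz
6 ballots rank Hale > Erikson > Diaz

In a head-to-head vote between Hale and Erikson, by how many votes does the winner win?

11

Ballots ranking Hale above Erikson: 6.
Ballots ranking Erikson above Hale: 4+13 = 17.
Erikson wins 17–6, a margin of 11.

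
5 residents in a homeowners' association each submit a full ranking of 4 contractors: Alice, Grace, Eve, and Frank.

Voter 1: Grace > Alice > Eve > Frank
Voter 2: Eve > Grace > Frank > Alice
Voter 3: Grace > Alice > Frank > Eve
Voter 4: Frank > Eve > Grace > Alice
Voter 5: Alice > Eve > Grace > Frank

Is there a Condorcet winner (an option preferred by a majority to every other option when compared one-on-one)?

Head-to-head results (5 voters total):
Alice vs Grace: Grace wins 4–1.
Alice vs Eve: Alice wins 3–2.
Alice vs Frank: Alice wins 3–2.
Grace vs Eve: Eve wins 3–2.
Grace vs Frank: Grace wins 4–1.
Eve vs Frank: Eve wins 3–2.
No candidate beats all others: Alice beats Eve beats Grace beats Alice, a majority cycle.

No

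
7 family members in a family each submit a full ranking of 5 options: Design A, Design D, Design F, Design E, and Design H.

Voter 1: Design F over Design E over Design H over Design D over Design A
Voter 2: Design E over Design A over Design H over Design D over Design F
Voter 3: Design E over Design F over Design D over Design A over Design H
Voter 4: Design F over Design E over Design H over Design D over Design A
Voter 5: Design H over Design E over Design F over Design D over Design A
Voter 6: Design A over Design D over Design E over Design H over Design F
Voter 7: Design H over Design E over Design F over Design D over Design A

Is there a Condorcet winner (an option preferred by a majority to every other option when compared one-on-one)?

Head-to-head results (7 voters total):
Design A vs Design D: Design D wins 5–2.
Design A vs Design F: Design F wins 5–2.
Design A vs Design E: Design E wins 6–1.
Design A vs Design H: Design H wins 4–3.
Design D vs Design F: Design F wins 5–2.
Design D vs Design E: Design E wins 6–1.
Design D vs Design H: Design H wins 5–2.
Design F vs Design E: Design E wins 5–2.
Design F vs Design H: Design H wins 4–3.
Design E vs Design H: Design E wins 5–2.
Design E beats each rival — Design A (6–1), Design D (6–1), Design F (5–2), Design H (5–2) — so Design E is the Condorcet winner.

Yes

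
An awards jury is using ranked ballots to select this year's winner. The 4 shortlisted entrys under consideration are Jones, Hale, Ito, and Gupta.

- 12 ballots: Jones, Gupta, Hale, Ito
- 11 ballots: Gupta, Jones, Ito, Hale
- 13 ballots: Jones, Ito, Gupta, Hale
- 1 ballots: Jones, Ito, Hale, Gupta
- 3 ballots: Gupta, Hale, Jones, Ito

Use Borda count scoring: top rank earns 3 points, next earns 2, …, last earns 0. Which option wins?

Borda scores:
  Jones: 12·3 + 11·2 + 13·3 + 3 + 3·1 = 103
  Hale: 12·1 + 11·0 + 13·0 + 1 + 3·2 = 19
  Ito: 12·0 + 11·1 + 13·2 + 2 + 3·0 = 39
  Gupta: 12·2 + 11·3 + 13·1 + 0 + 3·3 = 79
Jones has the highest total.

Jones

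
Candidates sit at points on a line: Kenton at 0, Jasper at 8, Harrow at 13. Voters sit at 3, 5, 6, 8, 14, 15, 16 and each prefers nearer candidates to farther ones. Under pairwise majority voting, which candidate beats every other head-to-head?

Jasper

With single-peaked preferences on a line, the Condorcet winner is the candidate closest to the median voter.
The median voter (position 8) is closest to Jasper at 8.
Check: Jasper vs Kenton — voters closer to Jasper: 6 of 7.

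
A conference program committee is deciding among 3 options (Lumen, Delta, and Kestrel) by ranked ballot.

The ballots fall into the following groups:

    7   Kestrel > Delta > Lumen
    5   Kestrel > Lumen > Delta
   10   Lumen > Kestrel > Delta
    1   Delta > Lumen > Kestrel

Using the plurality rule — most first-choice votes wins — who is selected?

First-place vote totals:
  Lumen: 10
  Delta: 1
  Kestrel: 12
Kestrel has the most first-place votes.

Kestrel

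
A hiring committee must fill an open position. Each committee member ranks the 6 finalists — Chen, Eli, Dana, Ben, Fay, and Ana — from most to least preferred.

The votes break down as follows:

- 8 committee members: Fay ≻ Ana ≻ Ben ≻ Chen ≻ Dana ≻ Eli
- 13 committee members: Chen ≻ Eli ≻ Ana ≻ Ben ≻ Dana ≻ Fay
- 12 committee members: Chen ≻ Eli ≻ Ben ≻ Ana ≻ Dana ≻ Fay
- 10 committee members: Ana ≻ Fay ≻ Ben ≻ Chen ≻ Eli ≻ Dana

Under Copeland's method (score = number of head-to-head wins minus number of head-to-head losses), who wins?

Pairwise results:
  Chen vs Eli: Chen wins 43–0.
  Chen vs Dana: Chen wins 43–0.
  Chen vs Ben: Chen wins 25–18.
  Chen vs Fay: Chen wins 25–18.
  Chen vs Ana: Chen wins 25–18.
  Eli vs Dana: Eli wins 35–8.
  Eli vs Ben: Eli wins 25–18.
  Eli vs Fay: Eli wins 25–18.
  Eli vs Ana: Eli wins 25–18.
  Dana vs Ben: Ben wins 43–0.
  Dana vs Fay: Dana wins 25–18.
  Dana vs Ana: Ana wins 43–0.
  Ben vs Fay: Ben wins 25–18.
  Ben vs Ana: Ana wins 31–12.
  Fay vs Ana: Ana wins 35–8.
Copeland scores (wins − losses):
  Chen: 5 − 0 = 5
  Eli: 4 − 1 = 3
  Dana: 1 − 4 = -3
  Ben: 2 − 3 = -1
  Fay: 0 − 5 = -5
  Ana: 3 − 2 = 1
Chen has the best Copeland score.

Chen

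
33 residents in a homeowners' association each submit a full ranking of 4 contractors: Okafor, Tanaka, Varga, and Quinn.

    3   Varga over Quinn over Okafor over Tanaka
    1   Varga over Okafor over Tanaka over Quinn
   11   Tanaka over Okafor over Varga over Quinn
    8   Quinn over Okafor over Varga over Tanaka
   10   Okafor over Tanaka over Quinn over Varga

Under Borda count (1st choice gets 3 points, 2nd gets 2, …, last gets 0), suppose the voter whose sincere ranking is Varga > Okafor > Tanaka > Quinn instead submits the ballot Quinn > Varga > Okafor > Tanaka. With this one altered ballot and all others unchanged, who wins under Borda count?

Borda totals with the altered ballot: Okafor 72, Tanaka 53, Varga 30, Quinn 43.
The winner is unchanged: still Okafor.

Okafor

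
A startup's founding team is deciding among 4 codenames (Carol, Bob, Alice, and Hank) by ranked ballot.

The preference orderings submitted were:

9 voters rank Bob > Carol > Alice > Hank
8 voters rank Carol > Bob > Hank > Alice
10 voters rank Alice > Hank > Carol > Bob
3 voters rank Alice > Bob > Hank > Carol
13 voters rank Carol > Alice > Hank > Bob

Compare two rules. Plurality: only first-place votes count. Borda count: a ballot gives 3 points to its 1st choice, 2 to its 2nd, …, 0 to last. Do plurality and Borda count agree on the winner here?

Yes

Plurality first-place counts: Carol 21, Bob 9, Alice 13, Hank 0 → Carol.
Borda totals: Carol 91, Bob 49, Alice 74, Hank 44 → Carol.
The two rules agree on Carol.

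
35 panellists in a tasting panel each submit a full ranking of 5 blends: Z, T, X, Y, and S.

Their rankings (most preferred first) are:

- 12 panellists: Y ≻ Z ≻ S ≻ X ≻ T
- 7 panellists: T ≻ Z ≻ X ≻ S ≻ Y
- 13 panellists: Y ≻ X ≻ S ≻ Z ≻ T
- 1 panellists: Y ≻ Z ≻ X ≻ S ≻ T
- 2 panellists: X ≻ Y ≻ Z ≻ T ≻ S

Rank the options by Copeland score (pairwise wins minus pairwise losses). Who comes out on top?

Y

Pairwise results:
  Z vs T: Z wins 28–7.
  Z vs X: Z wins 20–15.
  Z vs Y: Y wins 28–7.
  Z vs S: Z wins 22–13.
  T vs X: X wins 28–7.
  T vs Y: Y wins 28–7.
  T vs S: S wins 26–9.
  X vs Y: Y wins 26–9.
  X vs S: X wins 23–12.
  Y vs S: Y wins 28–7.
Copeland scores (wins − losses):
  Z: 3 − 1 = 2
  T: 0 − 4 = -4
  X: 2 − 2 = 0
  Y: 4 − 0 = 4
  S: 1 − 3 = -2
Y has the best Copeland score.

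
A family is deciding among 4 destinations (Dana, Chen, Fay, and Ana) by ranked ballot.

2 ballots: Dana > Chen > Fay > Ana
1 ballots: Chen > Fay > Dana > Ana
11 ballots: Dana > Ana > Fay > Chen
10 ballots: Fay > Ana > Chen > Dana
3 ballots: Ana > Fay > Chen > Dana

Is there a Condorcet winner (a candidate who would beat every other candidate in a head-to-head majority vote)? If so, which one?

None — there is no Condorcet winner

Head-to-head results (27 voters total):
Dana vs Chen: Chen wins 14–13.
Dana vs Fay: Fay wins 14–13.
Dana vs Ana: Dana wins 14–13.
Chen vs Fay: Fay wins 24–3.
Chen vs Ana: Ana wins 24–3.
Fay vs Ana: Ana wins 14–13.
No candidate beats all others: Dana beats Ana beats Chen beats Dana, a majority cycle.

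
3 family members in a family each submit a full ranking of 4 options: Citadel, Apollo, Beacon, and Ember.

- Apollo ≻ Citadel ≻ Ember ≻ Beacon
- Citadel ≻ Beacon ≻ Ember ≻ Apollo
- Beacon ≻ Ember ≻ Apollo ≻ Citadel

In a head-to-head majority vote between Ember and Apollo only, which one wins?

Ember

Ballots ranking Ember above Apollo: 2.
Ballots ranking Apollo above Ember: 1.
Ember wins the head-to-head, 2–1.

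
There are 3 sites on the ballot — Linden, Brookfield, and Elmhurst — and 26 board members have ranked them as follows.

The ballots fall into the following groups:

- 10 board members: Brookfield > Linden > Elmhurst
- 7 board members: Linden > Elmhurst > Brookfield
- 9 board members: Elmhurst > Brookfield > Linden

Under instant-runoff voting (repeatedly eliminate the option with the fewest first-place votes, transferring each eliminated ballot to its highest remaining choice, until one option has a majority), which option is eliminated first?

Round 1: Brookfield 10, Elmhurst 9, Linden 7. Linden has the fewest and is eliminated.
Round 2: Elmhurst 16, Brookfield 10. Elmhurst has a majority.

Linden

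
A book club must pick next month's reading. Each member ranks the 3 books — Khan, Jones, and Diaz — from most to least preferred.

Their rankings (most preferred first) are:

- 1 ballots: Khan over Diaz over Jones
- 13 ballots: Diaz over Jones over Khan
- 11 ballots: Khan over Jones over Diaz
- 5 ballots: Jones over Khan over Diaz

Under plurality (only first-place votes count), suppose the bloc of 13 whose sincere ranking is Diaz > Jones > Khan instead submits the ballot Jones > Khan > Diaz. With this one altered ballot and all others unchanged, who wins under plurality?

First-place totals with the altered ballot: Khan 12, Jones 18, Diaz 0.
The switch changes the winner from Diaz to Jones.

Jones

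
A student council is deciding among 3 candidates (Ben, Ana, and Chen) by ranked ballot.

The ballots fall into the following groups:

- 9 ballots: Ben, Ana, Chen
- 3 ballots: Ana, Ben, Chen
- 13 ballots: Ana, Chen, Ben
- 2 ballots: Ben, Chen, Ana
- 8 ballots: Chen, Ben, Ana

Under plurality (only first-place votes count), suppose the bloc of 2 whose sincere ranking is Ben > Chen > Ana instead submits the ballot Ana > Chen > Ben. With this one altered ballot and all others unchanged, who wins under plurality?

First-place totals with the altered ballot: Ben 9, Ana 18, Chen 8.
The winner is unchanged: still Ana.

Ana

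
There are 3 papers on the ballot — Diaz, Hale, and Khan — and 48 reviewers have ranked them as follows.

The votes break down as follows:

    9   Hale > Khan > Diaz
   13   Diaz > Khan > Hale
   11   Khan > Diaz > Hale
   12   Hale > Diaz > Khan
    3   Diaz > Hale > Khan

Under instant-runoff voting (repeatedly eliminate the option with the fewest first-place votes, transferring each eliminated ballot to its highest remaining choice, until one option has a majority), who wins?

Round 1: Hale 21, Diaz 16, Khan 11. Khan has the fewest and is eliminated.
Round 2: Diaz 27, Hale 21. Diaz has a majority.

Diaz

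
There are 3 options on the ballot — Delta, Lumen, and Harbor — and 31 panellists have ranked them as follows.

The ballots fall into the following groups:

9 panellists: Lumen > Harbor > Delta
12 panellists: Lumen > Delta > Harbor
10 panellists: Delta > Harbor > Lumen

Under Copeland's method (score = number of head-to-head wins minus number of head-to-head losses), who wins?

Pairwise results:
  Delta vs Lumen: Lumen wins 21–10.
  Delta vs Harbor: Delta wins 22–9.
  Lumen vs Harbor: Lumen wins 21–10.
Copeland scores (wins − losses):
  Delta: 1 − 1 = 0
  Lumen: 2 − 0 = 2
  Harbor: 0 − 2 = -2
Lumen has the best Copeland score.

Lumen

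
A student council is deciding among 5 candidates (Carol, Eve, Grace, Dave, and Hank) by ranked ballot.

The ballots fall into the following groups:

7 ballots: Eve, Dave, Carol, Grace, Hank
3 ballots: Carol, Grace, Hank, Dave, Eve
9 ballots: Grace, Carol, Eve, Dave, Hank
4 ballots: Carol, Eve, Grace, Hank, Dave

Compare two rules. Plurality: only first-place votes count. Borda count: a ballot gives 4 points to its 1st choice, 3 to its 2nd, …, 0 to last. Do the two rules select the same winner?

Plurality first-place counts: Carol 7, Eve 7, Grace 9, Dave 0, Hank 0 → Grace.
Borda totals: Carol 69, Eve 58, Grace 60, Dave 33, Hank 10 → Carol.
The two rules disagree: plurality picks Grace, Borda picks Carol.

No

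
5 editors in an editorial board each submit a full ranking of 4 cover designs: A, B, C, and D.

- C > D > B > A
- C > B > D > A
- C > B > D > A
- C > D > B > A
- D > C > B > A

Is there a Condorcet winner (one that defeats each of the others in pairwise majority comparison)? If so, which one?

Head-to-head results (5 voters total):
A vs B: B wins 5–0.
A vs C: C wins 5–0.
A vs D: D wins 5–0.
B vs C: C wins 5–0.
B vs D: D wins 3–2.
C vs D: C wins 4–1.
C beats each rival — A (5–0), B (5–0), D (4–1) — so C is the Condorcet winner.

C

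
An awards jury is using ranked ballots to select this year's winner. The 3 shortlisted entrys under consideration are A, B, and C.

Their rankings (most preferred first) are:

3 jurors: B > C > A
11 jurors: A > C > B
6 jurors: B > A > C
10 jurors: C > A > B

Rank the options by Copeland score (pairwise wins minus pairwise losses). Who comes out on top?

A

Pairwise results:
  A vs B: A wins 21–9.
  A vs C: A wins 17–13.
  B vs C: C wins 21–9.
Copeland scores (wins − losses):
  A: 2 − 0 = 2
  B: 0 − 2 = -2
  C: 1 − 1 = 0
A has the best Copeland score.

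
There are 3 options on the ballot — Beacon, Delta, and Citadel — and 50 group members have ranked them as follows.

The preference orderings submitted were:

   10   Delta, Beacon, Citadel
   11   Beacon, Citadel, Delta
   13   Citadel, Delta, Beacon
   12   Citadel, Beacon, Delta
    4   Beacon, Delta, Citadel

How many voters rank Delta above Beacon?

23

Ballots ranking Delta above Beacon: 10+13 = 23.
Ballots ranking Beacon above Delta: 11+12+4 = 27.
So 23 of 50 voters prefer Delta to Beacon.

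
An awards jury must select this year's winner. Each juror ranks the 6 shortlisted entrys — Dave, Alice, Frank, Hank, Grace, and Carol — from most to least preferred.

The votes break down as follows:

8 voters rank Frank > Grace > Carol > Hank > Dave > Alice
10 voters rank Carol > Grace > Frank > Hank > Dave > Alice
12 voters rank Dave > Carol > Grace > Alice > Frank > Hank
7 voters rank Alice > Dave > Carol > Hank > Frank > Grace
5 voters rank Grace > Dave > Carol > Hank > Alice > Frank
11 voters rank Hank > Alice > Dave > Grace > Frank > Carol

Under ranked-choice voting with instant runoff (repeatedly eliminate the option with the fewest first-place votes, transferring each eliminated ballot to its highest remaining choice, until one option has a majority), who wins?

Dave

Round 1: Dave 12, Hank 11, Carol 10, Frank 8, Alice 7, Grace 5. Grace has the fewest and is eliminated.
Round 2: Dave 17, Hank 11, Carol 10, Frank 8, Alice 7. Alice has the fewest and is eliminated.
Round 3: Dave 24, Hank 11, Carol 10, Frank 8. Frank has the fewest and is eliminated.
Round 4: Dave 24, Carol 18, Hank 11. Hank has the fewest and is eliminated.
Round 5: Dave 35, Carol 18. Dave has a majority.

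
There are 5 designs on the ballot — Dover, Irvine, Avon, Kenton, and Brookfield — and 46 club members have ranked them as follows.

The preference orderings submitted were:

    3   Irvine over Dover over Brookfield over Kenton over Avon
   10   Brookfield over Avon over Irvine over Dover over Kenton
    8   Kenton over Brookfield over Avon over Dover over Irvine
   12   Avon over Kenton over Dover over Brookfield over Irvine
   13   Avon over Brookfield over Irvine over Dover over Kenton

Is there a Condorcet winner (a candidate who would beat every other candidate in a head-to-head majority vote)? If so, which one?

Avon

Head-to-head results (46 voters total):
Dover vs Irvine: Irvine wins 26–20.
Dover vs Avon: Avon wins 43–3.
Dover vs Kenton: Dover wins 26–20.
Dover vs Brookfield: Brookfield wins 31–15.
Irvine vs Avon: Avon wins 43–3.
Irvine vs Kenton: Irvine wins 26–20.
Irvine vs Brookfield: Brookfield wins 43–3.
Avon vs Kenton: Avon wins 35–11.
Avon vs Brookfield: Avon wins 25–21.
Kenton vs Brookfield: Brookfield wins 26–20.
Avon beats each rival — Dover (43–3), Irvine (43–3), Kenton (35–11), Brookfield (25–21) — so Avon is the Condorcet winner.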